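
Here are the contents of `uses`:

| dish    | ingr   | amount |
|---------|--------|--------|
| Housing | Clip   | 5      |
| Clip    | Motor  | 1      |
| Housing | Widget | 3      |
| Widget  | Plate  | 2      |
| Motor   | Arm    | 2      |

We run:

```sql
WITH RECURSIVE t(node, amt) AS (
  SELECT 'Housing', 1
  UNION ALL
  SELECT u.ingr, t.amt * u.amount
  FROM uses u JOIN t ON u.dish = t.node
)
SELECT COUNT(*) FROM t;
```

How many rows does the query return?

Base: (Housing, amt=1).
Iteration 1: components of {Housing} -> Clip = 1*5 = 5, Widget = 1*3 = 3.
Iteration 2: components of {Clip,Widget} -> Motor = 5*1 = 5, Plate = 3*2 = 6.
Iteration 3: components of {Motor,Plate} -> Arm = 5*2 = 10.
Iteration 4: no further components; recursion stops.
Total rows emitted: 6.

6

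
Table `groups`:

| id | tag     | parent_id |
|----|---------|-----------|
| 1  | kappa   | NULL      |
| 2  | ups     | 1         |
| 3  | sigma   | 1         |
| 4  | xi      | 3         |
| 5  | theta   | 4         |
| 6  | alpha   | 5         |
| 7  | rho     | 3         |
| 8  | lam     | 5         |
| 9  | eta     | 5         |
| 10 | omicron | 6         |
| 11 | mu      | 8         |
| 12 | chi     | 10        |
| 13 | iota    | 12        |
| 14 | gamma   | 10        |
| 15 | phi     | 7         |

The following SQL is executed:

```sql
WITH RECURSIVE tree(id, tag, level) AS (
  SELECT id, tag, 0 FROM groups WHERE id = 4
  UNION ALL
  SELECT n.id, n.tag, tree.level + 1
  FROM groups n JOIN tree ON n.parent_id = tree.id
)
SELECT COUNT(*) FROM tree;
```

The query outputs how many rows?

10

Base: id=4 (xi) at level 0.
Iteration 1: rows with parent_id in {4} -> theta (id 5, level 1).
Iteration 2: rows with parent_id in {5} -> alpha (id 6, level 2), lam (id 8, level 2), eta (id 9, level 2).
Iteration 3: rows with parent_id in {6,8,9} -> omicron (id 10, level 3), mu (id 11, level 3).
Iteration 4: rows with parent_id in {10,11} -> chi (id 12, level 4), gamma (id 14, level 4).
Iteration 5: rows with parent_id in {12,14} -> iota (id 13, level 5).
Iteration 6: no rows with parent_id in {13}; recursion stops.
Total rows emitted: 10.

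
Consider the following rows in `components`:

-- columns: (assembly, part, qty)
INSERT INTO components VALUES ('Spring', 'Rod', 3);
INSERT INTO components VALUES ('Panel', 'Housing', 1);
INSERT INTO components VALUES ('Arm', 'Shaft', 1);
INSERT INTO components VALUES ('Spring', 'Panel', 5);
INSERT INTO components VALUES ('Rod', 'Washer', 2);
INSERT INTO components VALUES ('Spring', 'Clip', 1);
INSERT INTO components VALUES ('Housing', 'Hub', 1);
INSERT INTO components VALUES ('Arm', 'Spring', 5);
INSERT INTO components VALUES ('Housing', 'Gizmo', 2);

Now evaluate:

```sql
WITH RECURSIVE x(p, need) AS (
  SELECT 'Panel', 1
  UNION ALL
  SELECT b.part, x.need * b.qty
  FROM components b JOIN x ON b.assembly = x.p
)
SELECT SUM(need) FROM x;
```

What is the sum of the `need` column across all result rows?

5

Base: (Panel, need=1).
Iteration 1: components of {Panel} -> Housing = 1*1 = 1.
Iteration 2: components of {Housing} -> Gizmo = 1*2 = 2, Hub = 1*1 = 1.
Iteration 3: no further components; recursion stops.
SUM(need) = 1 + 1 + 1 + 2 = 5.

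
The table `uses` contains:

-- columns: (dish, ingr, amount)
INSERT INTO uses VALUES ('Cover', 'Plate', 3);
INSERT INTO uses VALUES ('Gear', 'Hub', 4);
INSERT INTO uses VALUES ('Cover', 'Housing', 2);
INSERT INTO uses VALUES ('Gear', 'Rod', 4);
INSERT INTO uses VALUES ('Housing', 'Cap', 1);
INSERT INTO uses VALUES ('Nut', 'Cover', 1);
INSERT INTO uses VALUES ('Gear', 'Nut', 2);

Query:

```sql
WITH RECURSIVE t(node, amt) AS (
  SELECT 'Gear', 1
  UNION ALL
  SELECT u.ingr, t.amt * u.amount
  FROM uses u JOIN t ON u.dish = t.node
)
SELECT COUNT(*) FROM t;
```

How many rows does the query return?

Base: (Gear, amt=1).
Iteration 1: components of {Gear} -> Hub = 1*4 = 4, Nut = 1*2 = 2, Rod = 1*4 = 4.
Iteration 2: components of {Hub,Nut,Rod} -> Cover = 2*1 = 2.
Iteration 3: components of {Cover} -> Housing = 2*2 = 4, Plate = 2*3 = 6.
Iteration 4: components of {Housing,Plate} -> Cap = 4*1 = 4.
Iteration 5: no further components; recursion stops.
Total rows emitted: 8.

8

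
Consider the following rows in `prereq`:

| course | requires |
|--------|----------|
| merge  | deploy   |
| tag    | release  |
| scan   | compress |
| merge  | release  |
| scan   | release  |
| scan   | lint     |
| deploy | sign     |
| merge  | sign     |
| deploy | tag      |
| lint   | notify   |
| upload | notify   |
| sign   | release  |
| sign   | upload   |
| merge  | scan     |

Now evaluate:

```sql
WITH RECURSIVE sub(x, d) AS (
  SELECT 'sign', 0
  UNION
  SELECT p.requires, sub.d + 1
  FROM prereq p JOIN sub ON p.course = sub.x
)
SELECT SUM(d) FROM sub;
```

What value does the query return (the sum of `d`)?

4

Base: (sign, d=0).
Iteration 1: edges from {sign} -> (release, d=1), (upload, d=1).
Iteration 2: edges from {release,upload} -> (notify, d=2).
Iteration 3: no outgoing edges from {notify}; recursion stops.
SUM(d) = 0 + 1 + 1 + 2 = 4.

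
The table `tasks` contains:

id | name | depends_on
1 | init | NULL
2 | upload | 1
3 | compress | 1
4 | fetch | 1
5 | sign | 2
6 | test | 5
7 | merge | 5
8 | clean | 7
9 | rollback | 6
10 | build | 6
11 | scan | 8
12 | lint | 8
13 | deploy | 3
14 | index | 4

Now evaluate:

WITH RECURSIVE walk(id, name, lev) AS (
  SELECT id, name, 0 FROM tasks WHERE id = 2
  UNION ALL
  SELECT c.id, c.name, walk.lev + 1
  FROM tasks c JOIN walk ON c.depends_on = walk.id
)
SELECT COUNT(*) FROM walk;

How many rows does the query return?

9

Base: id=2 (upload) at lev 0.
Iteration 1: rows with depends_on in {2} -> sign (id 5, lev 1).
Iteration 2: rows with depends_on in {5} -> test (id 6, lev 2), merge (id 7, lev 2).
Iteration 3: rows with depends_on in {6,7} -> clean (id 8, lev 3), rollback (id 9, lev 3), build (id 10, lev 3).
Iteration 4: rows with depends_on in {8,9,10} -> scan (id 11, lev 4), lint (id 12, lev 4).
Iteration 5: no rows with depends_on in {11,12}; recursion stops.
Total rows emitted: 9.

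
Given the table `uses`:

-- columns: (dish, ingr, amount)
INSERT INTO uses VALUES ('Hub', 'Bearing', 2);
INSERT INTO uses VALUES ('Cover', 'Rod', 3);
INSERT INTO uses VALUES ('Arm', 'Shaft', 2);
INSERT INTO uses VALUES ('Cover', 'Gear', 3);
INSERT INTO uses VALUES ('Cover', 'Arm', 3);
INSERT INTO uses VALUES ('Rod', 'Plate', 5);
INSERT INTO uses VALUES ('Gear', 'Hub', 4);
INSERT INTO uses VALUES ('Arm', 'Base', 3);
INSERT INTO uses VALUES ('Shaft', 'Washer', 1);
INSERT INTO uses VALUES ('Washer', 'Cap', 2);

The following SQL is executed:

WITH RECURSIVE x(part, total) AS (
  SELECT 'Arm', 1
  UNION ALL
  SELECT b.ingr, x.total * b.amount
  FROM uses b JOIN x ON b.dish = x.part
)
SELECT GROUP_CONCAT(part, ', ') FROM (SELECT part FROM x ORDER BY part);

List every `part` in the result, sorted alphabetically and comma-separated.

Base: (Arm, total=1).
Iteration 1: components of {Arm} -> Base = 1*3 = 3, Shaft = 1*2 = 2.
Iteration 2: components of {Base,Shaft} -> Washer = 2*1 = 2.
Iteration 3: components of {Washer} -> Cap = 2*2 = 4.
Iteration 4: no further components; recursion stops.

Arm, Base, Cap, Shaft, Washer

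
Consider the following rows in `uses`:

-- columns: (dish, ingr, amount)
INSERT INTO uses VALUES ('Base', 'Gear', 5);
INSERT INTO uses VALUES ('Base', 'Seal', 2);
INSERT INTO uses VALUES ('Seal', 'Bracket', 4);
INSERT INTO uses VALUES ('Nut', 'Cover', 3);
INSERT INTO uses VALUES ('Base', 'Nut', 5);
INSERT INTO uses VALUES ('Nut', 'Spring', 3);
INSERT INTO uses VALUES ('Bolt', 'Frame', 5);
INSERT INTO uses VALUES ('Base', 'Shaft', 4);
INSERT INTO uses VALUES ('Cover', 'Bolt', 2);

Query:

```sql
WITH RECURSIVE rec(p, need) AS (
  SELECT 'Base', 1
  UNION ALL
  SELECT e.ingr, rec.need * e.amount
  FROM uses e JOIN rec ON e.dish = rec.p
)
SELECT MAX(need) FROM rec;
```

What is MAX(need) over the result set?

Base: (Base, need=1).
Iteration 1: components of {Base} -> Gear = 1*5 = 5, Nut = 1*5 = 5, Seal = 1*2 = 2, Shaft = 1*4 = 4.
Iteration 2: components of {Gear,Nut,Seal,Shaft} -> Bracket = 2*4 = 8, Cover = 5*3 = 15, Spring = 5*3 = 15.
Iteration 3: components of {Bracket,Cover,Spring} -> Bolt = 15*2 = 30.
Iteration 4: components of {Bolt} -> Frame = 30*5 = 150.
Iteration 5: no further components; recursion stops.
need values: 1, 4, 2, 5, 5, 8, 15, 15, 30, 150; the maximum is 150.

150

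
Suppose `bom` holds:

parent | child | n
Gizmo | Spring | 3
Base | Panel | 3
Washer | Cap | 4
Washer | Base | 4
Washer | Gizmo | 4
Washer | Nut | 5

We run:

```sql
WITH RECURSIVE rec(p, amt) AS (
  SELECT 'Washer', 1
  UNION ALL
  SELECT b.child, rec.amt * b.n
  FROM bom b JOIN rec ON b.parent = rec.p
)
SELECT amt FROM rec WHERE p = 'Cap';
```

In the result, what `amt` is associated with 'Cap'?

4

Base: (Washer, amt=1).
Iteration 1: components of {Washer} -> Base = 1*4 = 4, Cap = 1*4 = 4, Gizmo = 1*4 = 4, Nut = 1*5 = 5.
Iteration 2: components of {Base,Cap,Gizmo,Nut} -> Panel = 4*3 = 12, Spring = 4*3 = 12.
Iteration 3: no further components; recursion stops.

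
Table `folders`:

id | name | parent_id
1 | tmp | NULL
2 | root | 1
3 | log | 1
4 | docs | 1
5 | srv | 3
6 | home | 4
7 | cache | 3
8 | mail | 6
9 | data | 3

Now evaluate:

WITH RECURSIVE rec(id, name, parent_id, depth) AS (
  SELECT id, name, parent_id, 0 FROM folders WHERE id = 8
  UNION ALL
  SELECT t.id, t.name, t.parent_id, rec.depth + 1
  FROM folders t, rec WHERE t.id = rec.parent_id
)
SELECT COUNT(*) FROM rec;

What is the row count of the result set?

Base: id=8 (mail), parent_id=6, depth 0.
Iteration 1: join on id=6 -> home (id 6, parent_id=4, depth 1).
Iteration 2: join on id=4 -> docs (id 4, parent_id=1, depth 2).
Iteration 3: join on id=1 -> tmp (id 1, parent_id=NULL, depth 3).
Iteration 4: parent_id is NULL; no match; recursion stops.
Total rows emitted: 4.

4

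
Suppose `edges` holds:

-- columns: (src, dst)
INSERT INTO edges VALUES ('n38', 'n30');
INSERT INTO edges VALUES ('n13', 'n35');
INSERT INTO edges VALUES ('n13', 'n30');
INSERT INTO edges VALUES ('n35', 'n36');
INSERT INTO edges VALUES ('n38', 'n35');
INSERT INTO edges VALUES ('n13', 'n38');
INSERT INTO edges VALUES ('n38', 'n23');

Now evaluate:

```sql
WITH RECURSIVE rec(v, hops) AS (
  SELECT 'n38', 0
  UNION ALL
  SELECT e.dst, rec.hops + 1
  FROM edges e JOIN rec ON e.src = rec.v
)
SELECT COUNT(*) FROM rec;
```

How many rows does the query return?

Base: (n38, hops=0).
Iteration 1: edges from {n38} -> (n23, hops=1), (n30, hops=1), (n35, hops=1).
Iteration 2: edges from {n23,n30,n35} -> (n36, hops=2).
Iteration 3: no outgoing edges from {n36}; recursion stops.
Total rows emitted: 5.

5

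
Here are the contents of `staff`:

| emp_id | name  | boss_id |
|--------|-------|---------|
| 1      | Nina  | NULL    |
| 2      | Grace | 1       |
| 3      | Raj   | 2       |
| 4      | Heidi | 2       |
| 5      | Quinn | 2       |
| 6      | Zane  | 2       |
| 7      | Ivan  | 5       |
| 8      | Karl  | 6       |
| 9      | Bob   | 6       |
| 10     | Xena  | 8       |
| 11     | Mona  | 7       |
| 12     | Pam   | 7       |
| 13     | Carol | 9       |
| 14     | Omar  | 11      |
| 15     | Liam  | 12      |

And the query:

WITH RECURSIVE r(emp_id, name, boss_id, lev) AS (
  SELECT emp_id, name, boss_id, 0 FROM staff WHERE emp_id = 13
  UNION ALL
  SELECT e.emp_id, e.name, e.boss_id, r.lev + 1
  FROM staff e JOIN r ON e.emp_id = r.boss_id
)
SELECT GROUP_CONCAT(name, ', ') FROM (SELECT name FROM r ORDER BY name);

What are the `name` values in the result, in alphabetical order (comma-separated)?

Bob, Carol, Grace, Nina, Zane

Base: emp_id=13 (Carol), boss_id=9, lev 0.
Iteration 1: join on emp_id=9 -> Bob (id 9, boss_id=6, lev 1).
Iteration 2: join on emp_id=6 -> Zane (id 6, boss_id=2, lev 2).
Iteration 3: join on emp_id=2 -> Grace (id 2, boss_id=1, lev 3).
Iteration 4: join on emp_id=1 -> Nina (id 1, boss_id=NULL, lev 4).
Iteration 5: boss_id is NULL; no match; recursion stops.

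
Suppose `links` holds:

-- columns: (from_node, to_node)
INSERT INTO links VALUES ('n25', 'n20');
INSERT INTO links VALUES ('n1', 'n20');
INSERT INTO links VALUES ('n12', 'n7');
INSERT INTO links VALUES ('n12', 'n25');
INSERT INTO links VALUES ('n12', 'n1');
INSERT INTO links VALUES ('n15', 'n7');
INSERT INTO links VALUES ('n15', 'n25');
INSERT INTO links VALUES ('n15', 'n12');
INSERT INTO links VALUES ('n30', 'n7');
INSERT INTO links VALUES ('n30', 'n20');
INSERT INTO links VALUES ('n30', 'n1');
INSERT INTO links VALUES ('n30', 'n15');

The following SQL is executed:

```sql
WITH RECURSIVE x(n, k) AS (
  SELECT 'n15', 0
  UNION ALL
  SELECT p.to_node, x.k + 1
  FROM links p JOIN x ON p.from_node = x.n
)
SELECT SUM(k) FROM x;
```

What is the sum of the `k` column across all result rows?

Base: (n15, k=0).
Iteration 1: edges from {n15} -> (n12, k=1), (n25, k=1), (n7, k=1).
Iteration 2: edges from {n12,n25,n7} -> (n1, k=2), (n20, k=2), (n25, k=2), (n7, k=2).
Iteration 3: edges from {n1,n20,n25,n7} -> (n20, k=3) x2. [UNION ALL keeps all 2 new rows, including repeats]
Iteration 4: no outgoing edges from {n20}; recursion stops.
SUM(k) = 0 + 1 + 1 + 1 + 2 + 2 + 2 + 2 + 3 + 3 = 17.

17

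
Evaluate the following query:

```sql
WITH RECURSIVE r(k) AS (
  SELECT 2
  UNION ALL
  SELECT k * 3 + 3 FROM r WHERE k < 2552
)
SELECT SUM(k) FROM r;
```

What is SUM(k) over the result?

Base: k=2.
Iteration 1: 2 < 2552 holds -> k = 2 * 3 + 3 = 9.
Iteration 2: 9 < 2552 holds -> k = 9 * 3 + 3 = 30.
Iteration 3: 30 < 2552 holds -> k = 30 * 3 + 3 = 93.
Iteration 4: 93 < 2552 holds -> k = 93 * 3 + 3 = 282.
Iteration 5: 282 < 2552 holds -> k = 282 * 3 + 3 = 849.
Iteration 6: 849 < 2552 holds -> k = 849 * 3 + 3 = 2550.
Iteration 7: 2550 < 2552 holds -> k = 2550 * 3 + 3 = 7653.
Iteration 8: 7653 < 2552 fails; recursion stops.
SUM(k) = 2 + 9 + 30 + 93 + 282 + 849 + 2550 + 7653 = 11468.

11468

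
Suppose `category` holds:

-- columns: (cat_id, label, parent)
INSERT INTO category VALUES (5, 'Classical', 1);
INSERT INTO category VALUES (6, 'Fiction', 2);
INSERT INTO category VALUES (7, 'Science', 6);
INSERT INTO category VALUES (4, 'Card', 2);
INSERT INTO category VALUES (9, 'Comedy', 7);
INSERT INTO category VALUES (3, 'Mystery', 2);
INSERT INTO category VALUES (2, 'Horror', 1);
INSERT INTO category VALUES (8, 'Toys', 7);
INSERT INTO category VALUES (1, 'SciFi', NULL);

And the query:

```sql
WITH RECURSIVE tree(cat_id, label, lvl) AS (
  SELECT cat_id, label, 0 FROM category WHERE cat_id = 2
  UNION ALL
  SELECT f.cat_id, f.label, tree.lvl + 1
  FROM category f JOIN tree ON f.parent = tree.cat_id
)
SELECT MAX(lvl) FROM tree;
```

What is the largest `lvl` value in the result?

Base: cat_id=2 (Horror) at lvl 0.
Iteration 1: rows with parent in {2} -> Mystery (id 3, lvl 1), Card (id 4, lvl 1), Fiction (id 6, lvl 1).
Iteration 2: rows with parent in {3,4,6} -> Science (id 7, lvl 2).
Iteration 3: rows with parent in {7} -> Toys (id 8, lvl 3), Comedy (id 9, lvl 3).
Iteration 4: no rows with parent in {8,9}; recursion stops.
lvl values: 0, 1, 1, 1, 2, 3, 3; the maximum is 3.

3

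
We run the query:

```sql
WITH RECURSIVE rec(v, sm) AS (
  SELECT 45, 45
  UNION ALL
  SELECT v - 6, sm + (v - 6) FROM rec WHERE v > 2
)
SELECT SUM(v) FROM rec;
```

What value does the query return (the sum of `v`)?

Base: v=45, sm=45.
Iteration 1: 45 > 2 holds -> v = 45 - 6 = 39, sm = 45 + 39 = 84.
Iteration 2: 39 > 2 holds -> v = 39 - 6 = 33, sm = 84 + 33 = 117.
Iteration 3: 33 > 2 holds -> v = 33 - 6 = 27, sm = 117 + 27 = 144.
Iteration 4: 27 > 2 holds -> v = 27 - 6 = 21, sm = 144 + 21 = 165.
Iteration 5: 21 > 2 holds -> v = 21 - 6 = 15, sm = 165 + 15 = 180.
Iteration 6: 15 > 2 holds -> v = 15 - 6 = 9, sm = 180 + 9 = 189.
Iteration 7: 9 > 2 holds -> v = 9 - 6 = 3, sm = 189 + 3 = 192.
Iteration 8: 3 > 2 holds -> v = 3 - 6 = -3, sm = 192 + -3 = 189.
Iteration 9: -3 > 2 fails; recursion stops.
SUM(v) = 45 + 39 + 33 + 27 + 21 + 15 + 9 + 3 + -3 = 189.

189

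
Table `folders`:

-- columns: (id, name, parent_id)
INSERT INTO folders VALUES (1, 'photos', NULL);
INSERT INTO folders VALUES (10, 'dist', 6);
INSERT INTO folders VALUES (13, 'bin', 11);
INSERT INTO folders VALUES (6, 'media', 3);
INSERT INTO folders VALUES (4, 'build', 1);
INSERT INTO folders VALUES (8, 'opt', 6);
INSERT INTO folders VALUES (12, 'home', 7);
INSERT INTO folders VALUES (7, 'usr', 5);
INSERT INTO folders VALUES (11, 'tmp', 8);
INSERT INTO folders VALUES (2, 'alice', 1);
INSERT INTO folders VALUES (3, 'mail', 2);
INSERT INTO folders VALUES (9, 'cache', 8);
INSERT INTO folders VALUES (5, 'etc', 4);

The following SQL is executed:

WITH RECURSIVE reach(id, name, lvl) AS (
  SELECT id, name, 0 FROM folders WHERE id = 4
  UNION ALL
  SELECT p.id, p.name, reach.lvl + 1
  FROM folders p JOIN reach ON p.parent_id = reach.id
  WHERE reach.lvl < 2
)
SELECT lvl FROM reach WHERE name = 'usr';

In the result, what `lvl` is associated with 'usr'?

Base: id=4 (build) at lvl 0.
Iteration 1: rows with parent_id in {4} -> etc (id 5, lvl 1).
Iteration 2: rows with parent_id in {5} -> usr (id 7, lvl 2).
Iteration 3: lvl < 2 fails for all current rows; recursion stops.

2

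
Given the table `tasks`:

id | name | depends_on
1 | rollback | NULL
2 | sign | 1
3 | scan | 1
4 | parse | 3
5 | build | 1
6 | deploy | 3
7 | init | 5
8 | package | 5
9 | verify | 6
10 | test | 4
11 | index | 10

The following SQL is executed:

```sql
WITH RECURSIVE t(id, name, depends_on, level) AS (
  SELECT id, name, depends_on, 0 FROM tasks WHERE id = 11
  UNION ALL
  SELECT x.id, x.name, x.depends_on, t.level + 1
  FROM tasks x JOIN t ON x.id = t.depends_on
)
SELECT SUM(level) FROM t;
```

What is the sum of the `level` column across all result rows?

Base: id=11 (index), depends_on=10, level 0.
Iteration 1: join on id=10 -> test (id 10, depends_on=4, level 1).
Iteration 2: join on id=4 -> parse (id 4, depends_on=3, level 2).
Iteration 3: join on id=3 -> scan (id 3, depends_on=1, level 3).
Iteration 4: join on id=1 -> rollback (id 1, depends_on=NULL, level 4).
Iteration 5: depends_on is NULL; no match; recursion stops.
SUM(level) = 0 + 1 + 2 + 3 + 4 = 10.

10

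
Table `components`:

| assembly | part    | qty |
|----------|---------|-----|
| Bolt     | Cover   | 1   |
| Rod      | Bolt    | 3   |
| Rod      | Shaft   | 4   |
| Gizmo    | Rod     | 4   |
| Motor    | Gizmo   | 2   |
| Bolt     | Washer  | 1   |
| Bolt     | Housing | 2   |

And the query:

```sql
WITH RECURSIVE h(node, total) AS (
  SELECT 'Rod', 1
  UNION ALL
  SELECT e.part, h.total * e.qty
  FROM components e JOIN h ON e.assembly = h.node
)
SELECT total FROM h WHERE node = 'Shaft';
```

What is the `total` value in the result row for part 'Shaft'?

4

Base: (Rod, total=1).
Iteration 1: components of {Rod} -> Bolt = 1*3 = 3, Shaft = 1*4 = 4.
Iteration 2: components of {Bolt,Shaft} -> Cover = 3*1 = 3, Housing = 3*2 = 6, Washer = 3*1 = 3.
Iteration 3: no further components; recursion stops.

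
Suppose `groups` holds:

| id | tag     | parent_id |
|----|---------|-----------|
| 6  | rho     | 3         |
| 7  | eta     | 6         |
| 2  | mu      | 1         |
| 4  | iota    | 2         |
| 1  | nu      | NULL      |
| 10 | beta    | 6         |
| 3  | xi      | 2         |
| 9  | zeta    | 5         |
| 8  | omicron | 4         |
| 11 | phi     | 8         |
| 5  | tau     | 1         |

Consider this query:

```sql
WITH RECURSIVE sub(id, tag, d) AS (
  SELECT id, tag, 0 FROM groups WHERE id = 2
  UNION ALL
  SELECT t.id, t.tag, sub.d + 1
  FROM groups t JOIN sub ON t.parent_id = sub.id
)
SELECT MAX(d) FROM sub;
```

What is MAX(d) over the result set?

3

Base: id=2 (mu) at d 0.
Iteration 1: rows with parent_id in {2} -> xi (id 3, d 1), iota (id 4, d 1).
Iteration 2: rows with parent_id in {3,4} -> rho (id 6, d 2), omicron (id 8, d 2).
Iteration 3: rows with parent_id in {6,8} -> eta (id 7, d 3), beta (id 10, d 3), phi (id 11, d 3).
Iteration 4: no rows with parent_id in {7,10,11}; recursion stops.
d values: 0, 1, 1, 2, 2, 3, 3, 3; the maximum is 3.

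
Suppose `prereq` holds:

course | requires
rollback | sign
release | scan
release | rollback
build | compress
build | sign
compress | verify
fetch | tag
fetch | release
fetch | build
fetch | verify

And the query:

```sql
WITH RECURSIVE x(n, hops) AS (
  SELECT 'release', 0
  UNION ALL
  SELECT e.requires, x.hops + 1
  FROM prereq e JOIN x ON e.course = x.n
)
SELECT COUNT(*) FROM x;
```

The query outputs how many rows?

Base: (release, hops=0).
Iteration 1: edges from {release} -> (rollback, hops=1), (scan, hops=1).
Iteration 2: edges from {rollback,scan} -> (sign, hops=2).
Iteration 3: no outgoing edges from {sign}; recursion stops.
Total rows emitted: 4.

4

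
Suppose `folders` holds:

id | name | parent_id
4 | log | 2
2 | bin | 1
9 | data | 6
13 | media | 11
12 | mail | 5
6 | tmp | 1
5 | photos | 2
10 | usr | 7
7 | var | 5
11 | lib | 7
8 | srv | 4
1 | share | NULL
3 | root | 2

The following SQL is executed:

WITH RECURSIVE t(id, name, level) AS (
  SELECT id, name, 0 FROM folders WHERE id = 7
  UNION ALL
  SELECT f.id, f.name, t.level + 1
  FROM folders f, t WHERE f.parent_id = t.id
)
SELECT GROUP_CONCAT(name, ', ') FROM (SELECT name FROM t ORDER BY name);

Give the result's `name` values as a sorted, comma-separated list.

Base: id=7 (var) at level 0.
Iteration 1: rows with parent_id in {7} -> usr (id 10, level 1), lib (id 11, level 1).
Iteration 2: rows with parent_id in {10,11} -> media (id 13, level 2).
Iteration 3: no rows with parent_id in {13}; recursion stops.

lib, media, usr, var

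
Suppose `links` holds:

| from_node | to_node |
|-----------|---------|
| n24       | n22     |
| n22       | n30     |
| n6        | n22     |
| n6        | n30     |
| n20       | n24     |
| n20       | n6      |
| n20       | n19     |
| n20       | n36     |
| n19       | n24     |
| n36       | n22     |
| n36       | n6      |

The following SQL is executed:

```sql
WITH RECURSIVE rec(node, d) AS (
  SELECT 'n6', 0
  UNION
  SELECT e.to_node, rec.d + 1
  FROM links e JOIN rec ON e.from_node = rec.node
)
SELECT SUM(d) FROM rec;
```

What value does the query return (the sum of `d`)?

Base: (n6, d=0).
Iteration 1: edges from {n6} -> (n22, d=1), (n30, d=1).
Iteration 2: edges from {n22,n30} -> (n30, d=2).
Iteration 3: no outgoing edges from {n30}; recursion stops.
SUM(d) = 0 + 1 + 1 + 2 = 4.

4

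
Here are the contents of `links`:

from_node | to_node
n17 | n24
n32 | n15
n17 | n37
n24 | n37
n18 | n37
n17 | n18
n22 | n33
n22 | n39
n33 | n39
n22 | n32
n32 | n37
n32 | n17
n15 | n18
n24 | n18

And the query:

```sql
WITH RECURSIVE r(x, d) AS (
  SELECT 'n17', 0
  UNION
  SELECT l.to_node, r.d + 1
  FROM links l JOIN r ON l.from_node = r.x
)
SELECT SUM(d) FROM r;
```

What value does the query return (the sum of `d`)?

10

Base: (n17, d=0).
Iteration 1: edges from {n17} -> (n18, d=1), (n24, d=1), (n37, d=1).
Iteration 2: edges from {n18,n24,n37} -> (n18, d=2), (n37, d=2). [UNION drops 1 duplicate row(s)]
Iteration 3: edges from {n18,n37} -> (n37, d=3).
Iteration 4: no outgoing edges from {n37}; recursion stops.
SUM(d) = 0 + 1 + 1 + 1 + 2 + 2 + 3 = 10.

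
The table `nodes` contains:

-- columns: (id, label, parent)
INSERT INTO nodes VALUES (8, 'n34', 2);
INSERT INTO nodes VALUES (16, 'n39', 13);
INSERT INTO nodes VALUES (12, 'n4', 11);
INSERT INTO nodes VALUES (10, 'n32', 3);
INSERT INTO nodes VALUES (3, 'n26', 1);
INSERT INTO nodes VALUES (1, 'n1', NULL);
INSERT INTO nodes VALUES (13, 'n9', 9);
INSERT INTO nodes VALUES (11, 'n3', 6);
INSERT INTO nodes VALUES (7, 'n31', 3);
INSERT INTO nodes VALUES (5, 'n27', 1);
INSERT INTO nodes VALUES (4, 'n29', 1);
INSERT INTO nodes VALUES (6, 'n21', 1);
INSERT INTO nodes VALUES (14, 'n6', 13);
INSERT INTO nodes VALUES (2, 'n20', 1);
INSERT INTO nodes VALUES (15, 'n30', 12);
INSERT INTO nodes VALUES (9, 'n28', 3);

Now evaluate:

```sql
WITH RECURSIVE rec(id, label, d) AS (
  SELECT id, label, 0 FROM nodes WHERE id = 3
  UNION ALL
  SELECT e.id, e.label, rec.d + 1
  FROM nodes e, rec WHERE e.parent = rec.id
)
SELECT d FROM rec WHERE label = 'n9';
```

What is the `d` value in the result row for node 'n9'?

2

Base: id=3 (n26) at d 0.
Iteration 1: rows with parent in {3} -> n31 (id 7, d 1), n28 (id 9, d 1), n32 (id 10, d 1).
Iteration 2: rows with parent in {7,9,10} -> n9 (id 13, d 2).
Iteration 3: rows with parent in {13} -> n6 (id 14, d 3), n39 (id 16, d 3).
Iteration 4: no rows with parent in {14,16}; recursion stops.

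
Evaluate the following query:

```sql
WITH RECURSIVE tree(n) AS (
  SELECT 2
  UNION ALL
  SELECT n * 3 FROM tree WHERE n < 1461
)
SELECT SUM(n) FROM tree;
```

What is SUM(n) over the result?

Base: n=2.
Iteration 1: 2 < 1461 holds -> n = 2 * 3 = 6.
Iteration 2: 6 < 1461 holds -> n = 6 * 3 = 18.
Iteration 3: 18 < 1461 holds -> n = 18 * 3 = 54.
Iteration 4: 54 < 1461 holds -> n = 54 * 3 = 162.
Iteration 5: 162 < 1461 holds -> n = 162 * 3 = 486.
Iteration 6: 486 < 1461 holds -> n = 486 * 3 = 1458.
Iteration 7: 1458 < 1461 holds -> n = 1458 * 3 = 4374.
Iteration 8: 4374 < 1461 fails; recursion stops.
SUM(n) = 2 + 6 + 18 + 54 + 162 + 486 + 1458 + 4374 = 6560.

6560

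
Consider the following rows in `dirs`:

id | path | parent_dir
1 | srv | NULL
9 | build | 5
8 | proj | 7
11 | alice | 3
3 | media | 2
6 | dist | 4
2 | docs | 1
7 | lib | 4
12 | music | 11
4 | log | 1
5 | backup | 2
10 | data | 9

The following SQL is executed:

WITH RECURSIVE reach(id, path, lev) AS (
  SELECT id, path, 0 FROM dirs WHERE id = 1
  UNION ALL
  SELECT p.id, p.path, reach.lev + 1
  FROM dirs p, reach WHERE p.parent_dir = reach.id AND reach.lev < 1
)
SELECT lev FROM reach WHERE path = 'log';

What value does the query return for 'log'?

Base: id=1 (srv) at lev 0.
Iteration 1: rows with parent_dir in {1} -> docs (id 2, lev 1), log (id 4, lev 1).
Iteration 2: lev < 1 fails for all current rows; recursion stops.

1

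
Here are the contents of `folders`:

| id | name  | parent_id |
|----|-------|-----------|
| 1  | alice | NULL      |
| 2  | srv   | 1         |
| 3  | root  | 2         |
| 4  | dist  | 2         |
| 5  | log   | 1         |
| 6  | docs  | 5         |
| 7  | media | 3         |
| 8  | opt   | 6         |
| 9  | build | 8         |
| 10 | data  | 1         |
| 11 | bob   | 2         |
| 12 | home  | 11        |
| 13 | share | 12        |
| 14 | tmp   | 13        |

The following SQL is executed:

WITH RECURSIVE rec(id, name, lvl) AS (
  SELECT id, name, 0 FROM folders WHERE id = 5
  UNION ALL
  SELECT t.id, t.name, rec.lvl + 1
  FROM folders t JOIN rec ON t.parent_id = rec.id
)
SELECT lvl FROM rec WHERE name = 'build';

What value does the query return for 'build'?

Base: id=5 (log) at lvl 0.
Iteration 1: rows with parent_id in {5} -> docs (id 6, lvl 1).
Iteration 2: rows with parent_id in {6} -> opt (id 8, lvl 2).
Iteration 3: rows with parent_id in {8} -> build (id 9, lvl 3).
Iteration 4: no rows with parent_id in {9}; recursion stops.

3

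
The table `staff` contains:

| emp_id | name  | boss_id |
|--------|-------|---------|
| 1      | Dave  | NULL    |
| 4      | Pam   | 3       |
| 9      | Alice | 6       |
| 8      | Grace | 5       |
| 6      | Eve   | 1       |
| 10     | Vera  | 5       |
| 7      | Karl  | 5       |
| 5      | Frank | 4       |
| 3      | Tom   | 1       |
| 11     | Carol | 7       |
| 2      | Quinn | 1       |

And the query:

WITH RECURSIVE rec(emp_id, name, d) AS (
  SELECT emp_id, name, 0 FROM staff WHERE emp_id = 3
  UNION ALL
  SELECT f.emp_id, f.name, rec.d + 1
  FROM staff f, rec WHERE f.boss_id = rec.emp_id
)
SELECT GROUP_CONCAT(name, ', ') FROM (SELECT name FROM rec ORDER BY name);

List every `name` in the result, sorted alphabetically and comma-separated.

Base: emp_id=3 (Tom) at d 0.
Iteration 1: rows with boss_id in {3} -> Pam (id 4, d 1).
Iteration 2: rows with boss_id in {4} -> Frank (id 5, d 2).
Iteration 3: rows with boss_id in {5} -> Karl (id 7, d 3), Grace (id 8, d 3), Vera (id 10, d 3).
Iteration 4: rows with boss_id in {7,8,10} -> Carol (id 11, d 4).
Iteration 5: no rows with boss_id in {11}; recursion stops.

Carol, Frank, Grace, Karl, Pam, Tom, Vera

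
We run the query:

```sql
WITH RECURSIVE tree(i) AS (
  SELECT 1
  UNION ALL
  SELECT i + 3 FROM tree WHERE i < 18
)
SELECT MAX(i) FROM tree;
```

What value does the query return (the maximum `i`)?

19

Base: i=1.
Iteration 1: 1 < 18 holds -> i = 1 + 3 = 4.
Iteration 2: 4 < 18 holds -> i = 4 + 3 = 7.
Iteration 3: 7 < 18 holds -> i = 7 + 3 = 10.
Iteration 4: 10 < 18 holds -> i = 10 + 3 = 13.
Iteration 5: 13 < 18 holds -> i = 13 + 3 = 16.
Iteration 6: 16 < 18 holds -> i = 16 + 3 = 19.
Iteration 7: 19 < 18 fails; recursion stops.
i values: 1, 4, 7, 10, 13, 16, 19; the maximum is 19.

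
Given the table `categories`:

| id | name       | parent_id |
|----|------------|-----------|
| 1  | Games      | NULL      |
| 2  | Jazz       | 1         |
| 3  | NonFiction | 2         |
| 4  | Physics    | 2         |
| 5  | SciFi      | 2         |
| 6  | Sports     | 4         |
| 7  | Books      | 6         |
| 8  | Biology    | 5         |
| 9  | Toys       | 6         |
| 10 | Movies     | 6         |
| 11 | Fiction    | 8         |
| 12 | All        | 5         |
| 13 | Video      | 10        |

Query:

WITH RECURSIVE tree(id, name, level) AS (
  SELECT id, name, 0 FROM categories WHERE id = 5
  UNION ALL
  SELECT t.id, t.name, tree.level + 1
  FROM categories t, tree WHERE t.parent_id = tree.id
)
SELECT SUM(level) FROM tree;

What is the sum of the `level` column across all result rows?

4

Base: id=5 (SciFi) at level 0.
Iteration 1: rows with parent_id in {5} -> Biology (id 8, level 1), All (id 12, level 1).
Iteration 2: rows with parent_id in {8,12} -> Fiction (id 11, level 2).
Iteration 3: no rows with parent_id in {11}; recursion stops.
SUM(level) = 0 + 1 + 1 + 2 = 4.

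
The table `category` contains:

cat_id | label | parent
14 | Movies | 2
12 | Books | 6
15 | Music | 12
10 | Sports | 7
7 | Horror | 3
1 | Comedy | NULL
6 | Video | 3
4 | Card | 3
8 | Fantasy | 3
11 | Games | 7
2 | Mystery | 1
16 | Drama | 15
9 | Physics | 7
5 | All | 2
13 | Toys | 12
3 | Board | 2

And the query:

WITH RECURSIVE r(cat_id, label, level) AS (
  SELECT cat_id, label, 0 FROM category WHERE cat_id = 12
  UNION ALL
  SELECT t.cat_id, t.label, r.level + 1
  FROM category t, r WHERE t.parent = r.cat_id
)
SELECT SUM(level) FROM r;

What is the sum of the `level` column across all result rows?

4

Base: cat_id=12 (Books) at level 0.
Iteration 1: rows with parent in {12} -> Toys (id 13, level 1), Music (id 15, level 1).
Iteration 2: rows with parent in {13,15} -> Drama (id 16, level 2).
Iteration 3: no rows with parent in {16}; recursion stops.
SUM(level) = 0 + 1 + 1 + 2 = 4.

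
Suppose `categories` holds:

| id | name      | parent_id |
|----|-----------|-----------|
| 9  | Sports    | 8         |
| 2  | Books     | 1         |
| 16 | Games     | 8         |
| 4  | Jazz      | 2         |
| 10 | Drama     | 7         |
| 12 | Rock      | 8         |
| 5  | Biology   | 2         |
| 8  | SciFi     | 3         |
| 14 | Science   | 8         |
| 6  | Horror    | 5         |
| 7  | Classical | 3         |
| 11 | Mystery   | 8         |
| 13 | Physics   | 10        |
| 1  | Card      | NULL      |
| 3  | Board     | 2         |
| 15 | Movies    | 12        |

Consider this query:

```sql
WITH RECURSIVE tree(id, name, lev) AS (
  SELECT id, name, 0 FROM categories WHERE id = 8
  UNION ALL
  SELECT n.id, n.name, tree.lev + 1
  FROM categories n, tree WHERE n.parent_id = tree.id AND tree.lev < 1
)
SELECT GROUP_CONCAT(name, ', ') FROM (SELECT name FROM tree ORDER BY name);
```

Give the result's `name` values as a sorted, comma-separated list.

Games, Mystery, Rock, SciFi, Science, Sports

Base: id=8 (SciFi) at lev 0.
Iteration 1: rows with parent_id in {8} -> Sports (id 9, lev 1), Mystery (id 11, lev 1), Rock (id 12, lev 1), Science (id 14, lev 1), Games (id 16, lev 1).
Iteration 2: lev < 1 fails for all current rows; recursion stops.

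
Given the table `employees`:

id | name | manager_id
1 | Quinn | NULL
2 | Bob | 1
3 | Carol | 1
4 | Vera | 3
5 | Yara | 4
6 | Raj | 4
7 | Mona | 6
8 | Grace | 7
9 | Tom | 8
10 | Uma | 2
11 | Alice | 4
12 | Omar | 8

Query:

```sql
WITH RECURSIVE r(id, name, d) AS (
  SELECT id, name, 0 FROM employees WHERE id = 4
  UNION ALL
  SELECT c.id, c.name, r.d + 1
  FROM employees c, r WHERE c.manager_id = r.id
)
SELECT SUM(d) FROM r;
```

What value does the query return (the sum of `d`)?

Base: id=4 (Vera) at d 0.
Iteration 1: rows with manager_id in {4} -> Yara (id 5, d 1), Raj (id 6, d 1), Alice (id 11, d 1).
Iteration 2: rows with manager_id in {5,6,11} -> Mona (id 7, d 2).
Iteration 3: rows with manager_id in {7} -> Grace (id 8, d 3).
Iteration 4: rows with manager_id in {8} -> Tom (id 9, d 4), Omar (id 12, d 4).
Iteration 5: no rows with manager_id in {9,12}; recursion stops.
SUM(d) = 0 + 1 + 1 + 1 + 2 + 3 + 4 + 4 = 16.

16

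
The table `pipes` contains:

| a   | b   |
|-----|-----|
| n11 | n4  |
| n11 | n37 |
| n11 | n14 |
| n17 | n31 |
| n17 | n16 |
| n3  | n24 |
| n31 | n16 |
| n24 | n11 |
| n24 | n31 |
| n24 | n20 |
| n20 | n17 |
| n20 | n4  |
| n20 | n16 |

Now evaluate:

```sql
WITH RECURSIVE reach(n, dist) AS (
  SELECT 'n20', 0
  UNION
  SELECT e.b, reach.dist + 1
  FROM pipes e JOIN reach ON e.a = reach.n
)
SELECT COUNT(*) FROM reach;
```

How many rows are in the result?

Base: (n20, dist=0).
Iteration 1: edges from {n20} -> (n16, dist=1), (n17, dist=1), (n4, dist=1).
Iteration 2: edges from {n16,n17,n4} -> (n16, dist=2), (n31, dist=2).
Iteration 3: edges from {n16,n31} -> (n16, dist=3).
Iteration 4: no outgoing edges from {n16}; recursion stops.
Total rows emitted: 7.

7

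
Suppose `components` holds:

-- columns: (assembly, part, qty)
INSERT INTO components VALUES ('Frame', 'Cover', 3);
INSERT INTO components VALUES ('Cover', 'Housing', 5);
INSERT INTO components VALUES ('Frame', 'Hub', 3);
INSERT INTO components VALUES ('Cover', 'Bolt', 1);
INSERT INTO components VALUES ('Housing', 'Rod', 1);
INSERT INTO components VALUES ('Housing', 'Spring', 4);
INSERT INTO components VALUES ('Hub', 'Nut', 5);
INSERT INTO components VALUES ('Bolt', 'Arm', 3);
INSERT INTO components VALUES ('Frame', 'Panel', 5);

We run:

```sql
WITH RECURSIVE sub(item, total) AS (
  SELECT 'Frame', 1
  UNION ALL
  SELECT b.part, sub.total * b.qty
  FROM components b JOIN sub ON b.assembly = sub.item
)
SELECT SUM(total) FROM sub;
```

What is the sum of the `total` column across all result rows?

Base: (Frame, total=1).
Iteration 1: components of {Frame} -> Cover = 1*3 = 3, Hub = 1*3 = 3, Panel = 1*5 = 5.
Iteration 2: components of {Cover,Hub,Panel} -> Bolt = 3*1 = 3, Housing = 3*5 = 15, Nut = 3*5 = 15.
Iteration 3: components of {Bolt,Housing,Nut} -> Arm = 3*3 = 9, Rod = 15*1 = 15, Spring = 15*4 = 60.
Iteration 4: no further components; recursion stops.
SUM(total) = 1 + 3 + 3 + 5 + 15 + 3 + 15 + 15 + 60 + 9 = 129.

129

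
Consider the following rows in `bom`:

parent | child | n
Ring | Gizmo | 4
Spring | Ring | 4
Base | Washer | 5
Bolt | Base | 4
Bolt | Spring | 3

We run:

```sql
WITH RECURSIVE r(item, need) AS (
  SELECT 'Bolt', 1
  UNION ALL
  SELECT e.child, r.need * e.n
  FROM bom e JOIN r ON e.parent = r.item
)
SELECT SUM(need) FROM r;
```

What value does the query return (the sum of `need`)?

88

Base: (Bolt, need=1).
Iteration 1: components of {Bolt} -> Base = 1*4 = 4, Spring = 1*3 = 3.
Iteration 2: components of {Base,Spring} -> Ring = 3*4 = 12, Washer = 4*5 = 20.
Iteration 3: components of {Ring,Washer} -> Gizmo = 12*4 = 48.
Iteration 4: no further components; recursion stops.
SUM(need) = 1 + 4 + 3 + 20 + 12 + 48 = 88.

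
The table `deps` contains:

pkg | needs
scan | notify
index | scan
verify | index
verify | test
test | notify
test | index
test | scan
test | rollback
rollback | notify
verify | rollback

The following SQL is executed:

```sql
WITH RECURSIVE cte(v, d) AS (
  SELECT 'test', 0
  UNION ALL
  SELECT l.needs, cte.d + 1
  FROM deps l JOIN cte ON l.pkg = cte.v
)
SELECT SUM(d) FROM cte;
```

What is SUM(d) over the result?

13

Base: (test, d=0).
Iteration 1: edges from {test} -> (index, d=1), (notify, d=1), (rollback, d=1), (scan, d=1).
Iteration 2: edges from {index,notify,rollback,scan} -> (notify, d=2) x2, (scan, d=2). [UNION ALL keeps all 3 new rows, including repeats]
Iteration 3: edges from {notify,scan} -> (notify, d=3).
Iteration 4: no outgoing edges from {notify}; recursion stops.
SUM(d) = 0 + 1 + 1 + 1 + 1 + 2 + 2 + 2 + 3 = 13.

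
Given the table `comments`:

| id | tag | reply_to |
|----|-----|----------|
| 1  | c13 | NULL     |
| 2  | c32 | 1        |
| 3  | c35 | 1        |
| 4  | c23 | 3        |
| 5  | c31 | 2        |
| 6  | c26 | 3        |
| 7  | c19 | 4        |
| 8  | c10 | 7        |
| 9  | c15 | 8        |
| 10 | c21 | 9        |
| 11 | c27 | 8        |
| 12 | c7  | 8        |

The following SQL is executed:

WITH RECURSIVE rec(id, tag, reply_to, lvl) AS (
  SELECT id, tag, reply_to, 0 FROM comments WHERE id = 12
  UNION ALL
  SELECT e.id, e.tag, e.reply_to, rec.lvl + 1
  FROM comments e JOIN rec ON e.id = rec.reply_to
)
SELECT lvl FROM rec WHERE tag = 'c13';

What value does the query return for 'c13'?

5

Base: id=12 (c7), reply_to=8, lvl 0.
Iteration 1: join on id=8 -> c10 (id 8, reply_to=7, lvl 1).
Iteration 2: join on id=7 -> c19 (id 7, reply_to=4, lvl 2).
Iteration 3: join on id=4 -> c23 (id 4, reply_to=3, lvl 3).
Iteration 4: join on id=3 -> c35 (id 3, reply_to=1, lvl 4).
Iteration 5: join on id=1 -> c13 (id 1, reply_to=NULL, lvl 5).
Iteration 6: reply_to is NULL; no match; recursion stops.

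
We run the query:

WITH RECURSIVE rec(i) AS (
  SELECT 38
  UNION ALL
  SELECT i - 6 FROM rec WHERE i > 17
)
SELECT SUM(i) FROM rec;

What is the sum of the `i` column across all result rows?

130

Base: i=38.
Iteration 1: 38 > 17 holds -> i = 38 - 6 = 32.
Iteration 2: 32 > 17 holds -> i = 32 - 6 = 26.
Iteration 3: 26 > 17 holds -> i = 26 - 6 = 20.
Iteration 4: 20 > 17 holds -> i = 20 - 6 = 14.
Iteration 5: 14 > 17 fails; recursion stops.
SUM(i) = 38 + 32 + 26 + 20 + 14 = 130.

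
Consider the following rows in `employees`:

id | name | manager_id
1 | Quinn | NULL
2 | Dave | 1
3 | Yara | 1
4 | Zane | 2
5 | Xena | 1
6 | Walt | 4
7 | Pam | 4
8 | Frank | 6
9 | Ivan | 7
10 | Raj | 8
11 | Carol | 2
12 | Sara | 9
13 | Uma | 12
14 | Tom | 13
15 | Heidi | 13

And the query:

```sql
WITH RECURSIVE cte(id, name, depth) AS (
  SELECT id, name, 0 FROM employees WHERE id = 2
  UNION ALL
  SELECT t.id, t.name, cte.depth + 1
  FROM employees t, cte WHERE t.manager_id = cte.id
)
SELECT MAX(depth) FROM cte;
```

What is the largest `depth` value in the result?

6

Base: id=2 (Dave) at depth 0.
Iteration 1: rows with manager_id in {2} -> Zane (id 4, depth 1), Carol (id 11, depth 1).
Iteration 2: rows with manager_id in {4,11} -> Walt (id 6, depth 2), Pam (id 7, depth 2).
Iteration 3: rows with manager_id in {6,7} -> Frank (id 8, depth 3), Ivan (id 9, depth 3).
Iteration 4: rows with manager_id in {8,9} -> Raj (id 10, depth 4), Sara (id 12, depth 4).
Iteration 5: rows with manager_id in {10,12} -> Uma (id 13, depth 5).
Iteration 6: rows with manager_id in {13} -> Tom (id 14, depth 6), Heidi (id 15, depth 6).
Iteration 7: no rows with manager_id in {14,15}; recursion stops.
depth values: 0, 1, 1, 2, 2, 3, 3, 4, 4, 5, 6, 6; the maximum is 6.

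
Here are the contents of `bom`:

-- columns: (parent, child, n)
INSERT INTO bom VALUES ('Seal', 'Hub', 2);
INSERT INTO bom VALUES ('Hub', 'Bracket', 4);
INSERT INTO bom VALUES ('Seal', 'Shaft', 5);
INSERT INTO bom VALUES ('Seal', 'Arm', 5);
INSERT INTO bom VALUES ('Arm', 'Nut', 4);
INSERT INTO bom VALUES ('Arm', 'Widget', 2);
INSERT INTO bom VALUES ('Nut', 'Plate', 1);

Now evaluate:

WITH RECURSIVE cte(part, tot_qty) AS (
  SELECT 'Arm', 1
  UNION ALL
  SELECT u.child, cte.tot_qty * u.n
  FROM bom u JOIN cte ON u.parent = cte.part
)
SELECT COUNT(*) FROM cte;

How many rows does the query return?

4

Base: (Arm, tot_qty=1).
Iteration 1: components of {Arm} -> Nut = 1*4 = 4, Widget = 1*2 = 2.
Iteration 2: components of {Nut,Widget} -> Plate = 4*1 = 4.
Iteration 3: no further components; recursion stops.
Total rows emitted: 4.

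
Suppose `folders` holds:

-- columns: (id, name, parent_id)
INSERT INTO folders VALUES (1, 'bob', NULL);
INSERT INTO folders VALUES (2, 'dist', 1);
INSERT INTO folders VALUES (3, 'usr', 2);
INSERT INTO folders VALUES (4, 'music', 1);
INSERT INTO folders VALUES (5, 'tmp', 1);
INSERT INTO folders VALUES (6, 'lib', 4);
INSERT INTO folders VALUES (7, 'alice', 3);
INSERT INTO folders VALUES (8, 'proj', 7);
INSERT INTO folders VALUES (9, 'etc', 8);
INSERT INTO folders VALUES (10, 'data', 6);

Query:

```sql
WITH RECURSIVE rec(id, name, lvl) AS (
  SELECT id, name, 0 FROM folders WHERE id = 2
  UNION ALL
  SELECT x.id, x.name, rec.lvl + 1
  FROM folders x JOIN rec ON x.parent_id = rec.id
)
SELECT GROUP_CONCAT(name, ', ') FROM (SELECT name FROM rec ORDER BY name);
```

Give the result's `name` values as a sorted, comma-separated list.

alice, dist, etc, proj, usr

Base: id=2 (dist) at lvl 0.
Iteration 1: rows with parent_id in {2} -> usr (id 3, lvl 1).
Iteration 2: rows with parent_id in {3} -> alice (id 7, lvl 2).
Iteration 3: rows with parent_id in {7} -> proj (id 8, lvl 3).
Iteration 4: rows with parent_id in {8} -> etc (id 9, lvl 4).
Iteration 5: no rows with parent_id in {9}; recursion stops.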